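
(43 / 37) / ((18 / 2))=43 / 333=0.13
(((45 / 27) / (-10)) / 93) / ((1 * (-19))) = 1 / 10602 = 0.00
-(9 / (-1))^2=-81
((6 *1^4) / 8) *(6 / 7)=9 / 14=0.64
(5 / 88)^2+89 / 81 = 691241 / 627264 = 1.10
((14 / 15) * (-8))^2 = 12544 / 225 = 55.75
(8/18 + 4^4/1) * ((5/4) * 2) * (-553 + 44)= -2936930/9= -326325.56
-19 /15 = -1.27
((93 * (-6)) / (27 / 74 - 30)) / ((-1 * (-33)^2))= -4588 / 265353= -0.02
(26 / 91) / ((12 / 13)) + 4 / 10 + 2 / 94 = 7213 / 9870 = 0.73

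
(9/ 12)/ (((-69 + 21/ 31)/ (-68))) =527/ 706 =0.75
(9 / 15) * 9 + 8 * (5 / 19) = 713 / 95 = 7.51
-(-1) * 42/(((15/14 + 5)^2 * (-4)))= -2058/7225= -0.28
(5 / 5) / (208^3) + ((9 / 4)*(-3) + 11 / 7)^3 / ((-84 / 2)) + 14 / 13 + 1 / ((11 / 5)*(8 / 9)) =3490101502561 / 713010794496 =4.89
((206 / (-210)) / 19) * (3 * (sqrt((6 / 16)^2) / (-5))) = 309 / 26600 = 0.01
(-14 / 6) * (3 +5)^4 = -28672 / 3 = -9557.33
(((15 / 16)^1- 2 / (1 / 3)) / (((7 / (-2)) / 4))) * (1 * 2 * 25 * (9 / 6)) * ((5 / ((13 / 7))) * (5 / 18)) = 16875 / 52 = 324.52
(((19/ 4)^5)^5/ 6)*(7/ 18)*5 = 3257677349088963133781336359817465/ 121597189939003392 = 26790728887099337.75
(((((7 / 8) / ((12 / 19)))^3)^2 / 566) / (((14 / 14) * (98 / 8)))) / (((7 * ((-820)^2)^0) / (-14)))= -112957160281 / 55380113620992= -0.00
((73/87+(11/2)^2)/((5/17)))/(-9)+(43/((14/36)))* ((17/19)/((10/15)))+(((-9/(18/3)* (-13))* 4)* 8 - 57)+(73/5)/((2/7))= 1571985979/2082780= 754.75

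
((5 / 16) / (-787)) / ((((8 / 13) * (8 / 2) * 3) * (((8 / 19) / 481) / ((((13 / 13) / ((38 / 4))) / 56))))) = -31265 / 270778368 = -0.00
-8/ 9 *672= -1792/ 3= -597.33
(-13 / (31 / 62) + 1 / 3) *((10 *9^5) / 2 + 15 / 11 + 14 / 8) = -7578034.92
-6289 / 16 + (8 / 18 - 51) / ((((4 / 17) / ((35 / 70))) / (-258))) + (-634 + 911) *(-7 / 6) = 1296041 / 48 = 27000.85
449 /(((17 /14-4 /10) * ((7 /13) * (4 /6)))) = 29185 /19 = 1536.05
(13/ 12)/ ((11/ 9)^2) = 0.73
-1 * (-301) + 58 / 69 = 20827 / 69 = 301.84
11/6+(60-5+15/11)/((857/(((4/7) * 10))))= 2.21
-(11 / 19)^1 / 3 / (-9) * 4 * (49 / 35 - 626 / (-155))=12364 / 26505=0.47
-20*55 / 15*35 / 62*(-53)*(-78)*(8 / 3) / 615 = -8488480 / 11439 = -742.06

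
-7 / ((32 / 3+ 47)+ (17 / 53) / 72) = -3816 / 31439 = -0.12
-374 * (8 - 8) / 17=0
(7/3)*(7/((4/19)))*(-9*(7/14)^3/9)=-931/96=-9.70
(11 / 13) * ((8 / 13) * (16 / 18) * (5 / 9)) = 3520 / 13689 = 0.26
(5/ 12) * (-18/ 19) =-15/ 38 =-0.39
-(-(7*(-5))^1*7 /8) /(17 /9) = -2205 /136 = -16.21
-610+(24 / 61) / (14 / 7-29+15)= -37212 / 61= -610.03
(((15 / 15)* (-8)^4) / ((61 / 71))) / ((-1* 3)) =-1589.16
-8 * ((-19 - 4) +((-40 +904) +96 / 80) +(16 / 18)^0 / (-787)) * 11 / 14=-20831184 / 3935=-5293.82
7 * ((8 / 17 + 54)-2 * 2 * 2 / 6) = 18970 / 51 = 371.96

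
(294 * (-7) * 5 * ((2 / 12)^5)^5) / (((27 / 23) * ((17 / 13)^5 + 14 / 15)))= -73228261925 / 1129931533707948121022005248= -0.00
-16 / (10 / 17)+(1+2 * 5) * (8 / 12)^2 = -1004 / 45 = -22.31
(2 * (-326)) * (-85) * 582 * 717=23126433480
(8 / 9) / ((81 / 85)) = 680 / 729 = 0.93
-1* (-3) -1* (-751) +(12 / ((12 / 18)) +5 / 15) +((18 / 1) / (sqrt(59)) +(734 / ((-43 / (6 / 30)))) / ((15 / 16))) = 18* sqrt(59) / 59 +2479031 / 3225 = 771.04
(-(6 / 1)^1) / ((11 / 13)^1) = -78 / 11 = -7.09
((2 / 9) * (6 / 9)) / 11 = 4 / 297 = 0.01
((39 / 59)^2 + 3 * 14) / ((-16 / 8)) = -147723 / 6962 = -21.22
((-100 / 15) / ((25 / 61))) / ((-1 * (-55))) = -244 / 825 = -0.30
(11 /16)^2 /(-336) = -121 /86016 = -0.00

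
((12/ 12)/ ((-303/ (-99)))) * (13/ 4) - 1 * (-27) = 11337/ 404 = 28.06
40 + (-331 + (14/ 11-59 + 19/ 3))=-342.39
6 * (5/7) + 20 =170/7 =24.29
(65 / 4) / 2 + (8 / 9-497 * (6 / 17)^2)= -52.90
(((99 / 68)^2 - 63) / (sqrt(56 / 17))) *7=-281511 *sqrt(238) / 18496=-234.80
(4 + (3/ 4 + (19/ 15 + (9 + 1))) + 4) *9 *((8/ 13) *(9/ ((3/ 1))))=21618/ 65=332.58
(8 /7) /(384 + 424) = 1 /707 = 0.00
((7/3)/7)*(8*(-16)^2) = 2048/3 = 682.67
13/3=4.33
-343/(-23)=343/23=14.91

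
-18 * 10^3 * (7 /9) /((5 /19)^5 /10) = -554646176 /5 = -110929235.20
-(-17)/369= 17/369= 0.05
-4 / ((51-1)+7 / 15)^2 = -900 / 573049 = -0.00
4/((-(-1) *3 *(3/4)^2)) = 64/27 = 2.37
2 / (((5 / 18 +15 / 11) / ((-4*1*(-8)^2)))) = -101376 / 325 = -311.93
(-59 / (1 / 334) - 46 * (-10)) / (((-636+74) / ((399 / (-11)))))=-3839577 / 3091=-1242.18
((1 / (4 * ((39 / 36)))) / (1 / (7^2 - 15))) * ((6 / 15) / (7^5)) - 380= -380.00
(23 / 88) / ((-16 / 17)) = -391 / 1408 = -0.28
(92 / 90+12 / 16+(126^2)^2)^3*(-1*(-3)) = 93382192384392470735427753583999 / 1944000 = 48036107193617526098471070.00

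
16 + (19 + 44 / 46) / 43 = 16283 / 989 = 16.46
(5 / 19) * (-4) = -20 / 19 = -1.05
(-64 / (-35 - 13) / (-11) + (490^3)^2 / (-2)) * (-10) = 2283812388165000040 / 33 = 69206436005000001.21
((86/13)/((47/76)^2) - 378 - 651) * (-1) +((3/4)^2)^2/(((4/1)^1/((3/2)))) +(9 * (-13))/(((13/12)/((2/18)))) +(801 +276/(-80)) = 528538661779/294062080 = 1797.37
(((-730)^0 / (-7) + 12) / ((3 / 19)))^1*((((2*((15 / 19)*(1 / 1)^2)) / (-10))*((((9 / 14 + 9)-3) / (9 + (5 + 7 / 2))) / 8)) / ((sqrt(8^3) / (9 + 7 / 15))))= -182683*sqrt(2) / 1097600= -0.24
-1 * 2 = -2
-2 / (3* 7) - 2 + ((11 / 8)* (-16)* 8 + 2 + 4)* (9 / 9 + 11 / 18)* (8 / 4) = -34642 / 63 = -549.87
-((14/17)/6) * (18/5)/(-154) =3/935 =0.00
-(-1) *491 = 491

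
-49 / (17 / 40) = -1960 / 17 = -115.29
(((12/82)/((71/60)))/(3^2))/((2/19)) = 380/2911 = 0.13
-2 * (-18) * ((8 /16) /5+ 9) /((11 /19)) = 31122 /55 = 565.85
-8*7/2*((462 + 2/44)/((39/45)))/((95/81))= -1820070/143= -12727.76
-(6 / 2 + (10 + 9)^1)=-22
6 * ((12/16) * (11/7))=99/14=7.07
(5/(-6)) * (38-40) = 5/3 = 1.67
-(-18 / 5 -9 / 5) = 27 / 5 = 5.40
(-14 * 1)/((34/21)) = -147/17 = -8.65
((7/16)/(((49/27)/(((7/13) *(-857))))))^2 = 535413321/43264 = 12375.49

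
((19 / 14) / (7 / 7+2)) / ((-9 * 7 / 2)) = -19 / 1323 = -0.01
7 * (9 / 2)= 63 / 2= 31.50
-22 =-22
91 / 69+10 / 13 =1873 / 897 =2.09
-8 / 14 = -4 / 7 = -0.57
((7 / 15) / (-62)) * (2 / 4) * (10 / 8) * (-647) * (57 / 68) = 86051 / 33728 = 2.55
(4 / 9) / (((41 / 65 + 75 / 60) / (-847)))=-880880 / 4401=-200.15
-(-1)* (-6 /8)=-3 /4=-0.75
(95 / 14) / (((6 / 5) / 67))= 31825 / 84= 378.87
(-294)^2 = 86436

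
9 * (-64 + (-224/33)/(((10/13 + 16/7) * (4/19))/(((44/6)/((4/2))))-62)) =-338061552/587921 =-575.01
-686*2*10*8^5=-449576960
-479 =-479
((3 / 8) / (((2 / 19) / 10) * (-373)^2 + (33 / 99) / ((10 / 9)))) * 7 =399 / 222652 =0.00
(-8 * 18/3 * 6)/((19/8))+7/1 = -2171/19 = -114.26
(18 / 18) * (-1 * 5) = -5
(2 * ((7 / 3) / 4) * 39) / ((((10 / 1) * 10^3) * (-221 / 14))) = -49 / 170000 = -0.00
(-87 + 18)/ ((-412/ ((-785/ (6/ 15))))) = -270825/ 824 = -328.67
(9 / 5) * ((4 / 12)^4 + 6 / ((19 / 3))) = 1477 / 855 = 1.73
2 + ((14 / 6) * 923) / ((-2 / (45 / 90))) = -6437 / 12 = -536.42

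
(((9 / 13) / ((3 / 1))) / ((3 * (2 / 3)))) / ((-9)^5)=-1 / 511758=-0.00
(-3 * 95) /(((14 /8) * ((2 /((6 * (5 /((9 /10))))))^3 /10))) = -475000000 /63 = -7539682.54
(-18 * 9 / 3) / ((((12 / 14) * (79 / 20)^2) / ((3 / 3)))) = -25200 / 6241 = -4.04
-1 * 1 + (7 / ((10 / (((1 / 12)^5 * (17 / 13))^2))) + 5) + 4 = 837122764310503 / 104640345538560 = 8.00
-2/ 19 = -0.11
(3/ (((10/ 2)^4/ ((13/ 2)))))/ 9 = 13/ 3750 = 0.00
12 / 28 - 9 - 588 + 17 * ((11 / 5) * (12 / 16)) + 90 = -66993 / 140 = -478.52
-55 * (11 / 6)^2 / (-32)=6655 / 1152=5.78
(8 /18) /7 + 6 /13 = 430 /819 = 0.53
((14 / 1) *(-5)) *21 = -1470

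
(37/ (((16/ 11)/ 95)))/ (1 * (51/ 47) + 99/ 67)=24351217/ 25824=942.97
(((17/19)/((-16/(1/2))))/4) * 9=-153/2432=-0.06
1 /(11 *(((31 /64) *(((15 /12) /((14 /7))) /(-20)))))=-2048 /341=-6.01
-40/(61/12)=-480/61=-7.87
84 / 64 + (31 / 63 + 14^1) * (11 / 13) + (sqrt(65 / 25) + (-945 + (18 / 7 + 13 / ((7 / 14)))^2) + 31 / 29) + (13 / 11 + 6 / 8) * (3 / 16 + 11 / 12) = -13096910689 / 117044928 + sqrt(65) / 5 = -110.28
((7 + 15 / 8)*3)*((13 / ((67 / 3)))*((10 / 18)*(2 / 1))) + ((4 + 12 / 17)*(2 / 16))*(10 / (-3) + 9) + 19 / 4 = 5086 / 201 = 25.30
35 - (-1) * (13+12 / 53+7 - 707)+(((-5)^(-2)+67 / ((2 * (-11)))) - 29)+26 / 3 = -675.11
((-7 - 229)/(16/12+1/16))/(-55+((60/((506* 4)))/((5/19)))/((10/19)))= 57319680/18573539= 3.09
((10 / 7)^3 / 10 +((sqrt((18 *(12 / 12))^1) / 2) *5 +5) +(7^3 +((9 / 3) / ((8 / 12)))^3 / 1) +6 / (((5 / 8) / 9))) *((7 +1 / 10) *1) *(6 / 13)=639 *sqrt(2) / 26 +1536625239 / 891800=1757.82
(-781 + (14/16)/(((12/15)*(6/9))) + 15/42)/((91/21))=-1046979/5824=-179.77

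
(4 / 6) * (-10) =-20 / 3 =-6.67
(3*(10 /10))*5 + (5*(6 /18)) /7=320 /21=15.24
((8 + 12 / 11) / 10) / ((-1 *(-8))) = 5 / 44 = 0.11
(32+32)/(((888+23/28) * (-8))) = -224/24887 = -0.01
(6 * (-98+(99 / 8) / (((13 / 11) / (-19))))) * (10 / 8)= -463245 / 208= -2227.14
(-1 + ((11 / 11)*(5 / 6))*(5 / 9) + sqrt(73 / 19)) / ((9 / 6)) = -29 / 81 + 2*sqrt(1387) / 57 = 0.95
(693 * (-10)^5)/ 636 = -5775000/ 53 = -108962.26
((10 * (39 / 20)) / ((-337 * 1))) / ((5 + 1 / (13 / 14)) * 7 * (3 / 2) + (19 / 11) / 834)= -0.00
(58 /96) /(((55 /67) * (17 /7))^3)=0.08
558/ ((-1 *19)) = -29.37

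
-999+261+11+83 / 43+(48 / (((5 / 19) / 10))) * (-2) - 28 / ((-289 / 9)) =-54333302 / 12427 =-4372.20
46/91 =0.51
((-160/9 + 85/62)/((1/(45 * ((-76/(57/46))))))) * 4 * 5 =84226000/93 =905655.91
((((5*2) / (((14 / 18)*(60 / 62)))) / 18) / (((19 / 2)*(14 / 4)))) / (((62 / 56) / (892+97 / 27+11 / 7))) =1356512 / 75411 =17.99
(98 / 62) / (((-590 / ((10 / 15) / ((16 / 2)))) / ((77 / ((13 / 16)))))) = -7546 / 356655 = -0.02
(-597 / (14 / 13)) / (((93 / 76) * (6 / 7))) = -49153 / 93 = -528.53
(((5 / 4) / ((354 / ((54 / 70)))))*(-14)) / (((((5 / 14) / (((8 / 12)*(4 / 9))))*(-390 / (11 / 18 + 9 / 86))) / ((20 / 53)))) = 0.00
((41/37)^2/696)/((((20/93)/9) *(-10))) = -468999/63521600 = -0.01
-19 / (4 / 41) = -779 / 4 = -194.75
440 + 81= 521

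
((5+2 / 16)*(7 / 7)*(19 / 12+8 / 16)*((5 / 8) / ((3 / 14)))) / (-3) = -35875 / 3456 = -10.38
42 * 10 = 420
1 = 1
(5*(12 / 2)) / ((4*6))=5 / 4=1.25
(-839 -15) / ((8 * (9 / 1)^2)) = -427 / 324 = -1.32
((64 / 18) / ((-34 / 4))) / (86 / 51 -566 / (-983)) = -15728 / 85053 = -0.18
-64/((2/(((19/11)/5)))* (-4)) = 152/55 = 2.76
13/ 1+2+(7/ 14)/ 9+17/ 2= 212/ 9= 23.56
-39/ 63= -0.62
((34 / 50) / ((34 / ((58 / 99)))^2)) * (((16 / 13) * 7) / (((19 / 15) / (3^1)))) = 94192 / 22863555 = 0.00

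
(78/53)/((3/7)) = 182/53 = 3.43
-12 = -12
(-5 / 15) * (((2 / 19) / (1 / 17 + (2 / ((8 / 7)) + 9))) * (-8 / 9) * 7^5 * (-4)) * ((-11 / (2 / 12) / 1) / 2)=16420096 / 2565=6401.60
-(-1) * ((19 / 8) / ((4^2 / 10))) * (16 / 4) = 95 / 16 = 5.94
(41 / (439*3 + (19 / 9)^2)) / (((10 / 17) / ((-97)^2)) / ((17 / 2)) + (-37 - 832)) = -334461723 / 9367750292506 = -0.00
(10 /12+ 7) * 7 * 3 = 329 /2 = 164.50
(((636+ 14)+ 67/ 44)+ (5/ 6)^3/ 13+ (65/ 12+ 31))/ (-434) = -21250447/ 13405392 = -1.59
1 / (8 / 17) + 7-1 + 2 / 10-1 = 293 / 40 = 7.32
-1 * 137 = -137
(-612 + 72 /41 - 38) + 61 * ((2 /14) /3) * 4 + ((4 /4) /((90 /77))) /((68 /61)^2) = -75954918101 /119437920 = -635.94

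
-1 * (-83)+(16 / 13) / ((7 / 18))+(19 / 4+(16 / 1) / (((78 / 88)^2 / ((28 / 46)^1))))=101195855 / 979524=103.31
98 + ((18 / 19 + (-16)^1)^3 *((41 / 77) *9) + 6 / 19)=-780030388 / 48013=-16246.23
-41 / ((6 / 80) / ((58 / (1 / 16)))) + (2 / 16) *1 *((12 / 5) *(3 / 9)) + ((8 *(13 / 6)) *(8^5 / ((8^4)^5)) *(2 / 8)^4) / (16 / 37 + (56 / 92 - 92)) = -1326374450056719718592600083 / 2614542245671804600320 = -507306.57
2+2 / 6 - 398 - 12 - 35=-1328 / 3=-442.67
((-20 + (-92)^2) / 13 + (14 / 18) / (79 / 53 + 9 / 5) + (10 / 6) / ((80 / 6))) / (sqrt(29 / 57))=16576345 * sqrt(1653) / 739674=911.14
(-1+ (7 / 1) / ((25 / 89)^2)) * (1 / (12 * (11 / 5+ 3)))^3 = 9137 / 25309440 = 0.00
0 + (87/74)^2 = 7569/5476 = 1.38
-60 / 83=-0.72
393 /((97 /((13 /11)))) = 5109 /1067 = 4.79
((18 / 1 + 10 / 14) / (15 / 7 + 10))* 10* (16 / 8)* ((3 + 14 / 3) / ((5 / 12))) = 48208 / 85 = 567.15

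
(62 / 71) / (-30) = -31 / 1065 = -0.03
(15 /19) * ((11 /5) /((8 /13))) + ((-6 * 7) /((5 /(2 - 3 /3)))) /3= 17 /760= 0.02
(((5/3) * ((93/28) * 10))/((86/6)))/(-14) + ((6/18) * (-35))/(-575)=-743129/2907660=-0.26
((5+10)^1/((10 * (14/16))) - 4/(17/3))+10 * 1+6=2024/119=17.01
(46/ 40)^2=529/ 400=1.32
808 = 808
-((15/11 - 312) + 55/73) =248836/803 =309.88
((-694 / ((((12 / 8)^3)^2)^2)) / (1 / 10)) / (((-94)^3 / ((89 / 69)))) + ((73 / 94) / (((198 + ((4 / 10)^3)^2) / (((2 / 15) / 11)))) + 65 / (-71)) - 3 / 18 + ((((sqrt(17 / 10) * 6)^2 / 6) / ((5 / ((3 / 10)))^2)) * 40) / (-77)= -22157435438425725586444882 / 20122920764409398300701875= -1.10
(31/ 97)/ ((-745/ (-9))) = 279/ 72265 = 0.00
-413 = -413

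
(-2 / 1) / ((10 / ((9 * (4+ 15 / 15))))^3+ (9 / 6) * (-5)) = 2916 / 10919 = 0.27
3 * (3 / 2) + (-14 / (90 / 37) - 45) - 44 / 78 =-54779 / 1170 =-46.82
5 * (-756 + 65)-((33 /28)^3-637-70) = -60360033 /21952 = -2749.64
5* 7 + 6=41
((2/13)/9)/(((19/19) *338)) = 0.00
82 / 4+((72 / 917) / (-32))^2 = 275811673 / 13454224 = 20.50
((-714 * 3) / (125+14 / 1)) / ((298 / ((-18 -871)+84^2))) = -6604857 / 20711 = -318.91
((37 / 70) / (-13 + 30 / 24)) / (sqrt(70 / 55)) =-37 * sqrt(154) / 11515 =-0.04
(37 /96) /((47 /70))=1295 /2256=0.57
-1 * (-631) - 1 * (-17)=648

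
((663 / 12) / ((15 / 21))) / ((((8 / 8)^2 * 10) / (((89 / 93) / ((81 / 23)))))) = 2.10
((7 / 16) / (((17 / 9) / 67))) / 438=1407 / 39712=0.04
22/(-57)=-22/57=-0.39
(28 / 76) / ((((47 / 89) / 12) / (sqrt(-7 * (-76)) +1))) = 201.47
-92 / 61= -1.51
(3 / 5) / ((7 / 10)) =6 / 7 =0.86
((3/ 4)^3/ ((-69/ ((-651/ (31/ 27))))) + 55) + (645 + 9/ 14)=7255145/ 10304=704.11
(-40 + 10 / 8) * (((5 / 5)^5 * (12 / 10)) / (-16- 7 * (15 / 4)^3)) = 0.12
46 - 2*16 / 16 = 44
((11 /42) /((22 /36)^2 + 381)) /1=594 /864955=0.00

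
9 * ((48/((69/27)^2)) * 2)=69984/529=132.29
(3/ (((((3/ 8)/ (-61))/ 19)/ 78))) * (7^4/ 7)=-248063088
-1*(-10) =10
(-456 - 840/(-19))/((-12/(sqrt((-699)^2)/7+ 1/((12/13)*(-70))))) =1952903/570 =3426.15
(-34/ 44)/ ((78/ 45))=-255/ 572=-0.45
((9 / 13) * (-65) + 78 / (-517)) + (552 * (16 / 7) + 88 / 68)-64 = 1153.86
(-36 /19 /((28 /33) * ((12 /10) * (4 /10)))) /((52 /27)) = -66825 /27664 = -2.42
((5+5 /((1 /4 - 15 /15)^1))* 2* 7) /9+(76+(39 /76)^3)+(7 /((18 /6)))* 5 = 1009929485 /11852352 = 85.21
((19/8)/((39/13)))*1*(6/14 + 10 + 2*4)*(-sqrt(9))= -43.77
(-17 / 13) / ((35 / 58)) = -986 / 455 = -2.17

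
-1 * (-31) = 31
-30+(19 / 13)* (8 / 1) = -238 / 13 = -18.31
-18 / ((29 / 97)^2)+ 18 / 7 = -1170396 / 5887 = -198.81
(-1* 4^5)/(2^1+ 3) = -1024/5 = -204.80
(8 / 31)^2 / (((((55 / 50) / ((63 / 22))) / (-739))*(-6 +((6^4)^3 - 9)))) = -0.00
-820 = -820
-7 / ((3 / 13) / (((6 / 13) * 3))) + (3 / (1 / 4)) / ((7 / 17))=-90 / 7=-12.86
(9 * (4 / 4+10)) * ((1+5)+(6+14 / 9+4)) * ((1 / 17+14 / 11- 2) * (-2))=39500 / 17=2323.53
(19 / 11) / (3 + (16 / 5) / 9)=855 / 1661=0.51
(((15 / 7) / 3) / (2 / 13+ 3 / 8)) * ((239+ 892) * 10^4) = 1176240000 / 77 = 15275844.16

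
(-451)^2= 203401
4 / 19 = 0.21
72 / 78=12 / 13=0.92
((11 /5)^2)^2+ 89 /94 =1431879 /58750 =24.37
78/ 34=39/ 17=2.29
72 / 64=9 / 8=1.12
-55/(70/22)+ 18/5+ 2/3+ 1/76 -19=-255407/7980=-32.01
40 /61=0.66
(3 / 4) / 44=3 / 176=0.02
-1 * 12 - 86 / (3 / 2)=-208 / 3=-69.33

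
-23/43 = -0.53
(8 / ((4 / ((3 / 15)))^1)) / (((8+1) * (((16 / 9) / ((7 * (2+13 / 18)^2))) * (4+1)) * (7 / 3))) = 2401 / 21600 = 0.11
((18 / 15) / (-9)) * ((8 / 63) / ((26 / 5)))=-0.00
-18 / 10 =-9 / 5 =-1.80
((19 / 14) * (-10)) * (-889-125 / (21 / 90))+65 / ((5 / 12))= 955079 / 49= 19491.41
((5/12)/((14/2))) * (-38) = -95/42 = -2.26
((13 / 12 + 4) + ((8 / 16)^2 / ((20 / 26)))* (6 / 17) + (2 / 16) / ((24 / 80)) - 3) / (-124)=-889 / 42160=-0.02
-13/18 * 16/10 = -52/45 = -1.16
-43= -43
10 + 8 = 18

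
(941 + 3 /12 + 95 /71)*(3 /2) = 803085 /568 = 1413.88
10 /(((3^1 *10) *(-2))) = -1 /6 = -0.17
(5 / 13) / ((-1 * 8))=-5 / 104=-0.05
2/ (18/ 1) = 1/ 9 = 0.11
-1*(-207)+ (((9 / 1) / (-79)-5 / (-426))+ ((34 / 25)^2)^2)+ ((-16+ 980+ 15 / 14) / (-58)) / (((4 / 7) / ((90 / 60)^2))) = 1766524452565307 / 12199575000000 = 144.80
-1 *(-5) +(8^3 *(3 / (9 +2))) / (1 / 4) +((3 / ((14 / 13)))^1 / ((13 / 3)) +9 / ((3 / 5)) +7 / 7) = 89349 / 154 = 580.19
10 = 10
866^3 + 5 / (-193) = 125346145923 / 193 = 649461895.97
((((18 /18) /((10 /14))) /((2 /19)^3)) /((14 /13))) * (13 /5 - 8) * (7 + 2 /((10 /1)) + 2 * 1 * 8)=-69817761 /500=-139635.52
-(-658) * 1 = 658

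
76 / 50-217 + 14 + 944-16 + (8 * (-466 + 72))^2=248395763 / 25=9935830.52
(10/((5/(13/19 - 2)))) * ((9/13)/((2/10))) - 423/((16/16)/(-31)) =3236661/247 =13103.89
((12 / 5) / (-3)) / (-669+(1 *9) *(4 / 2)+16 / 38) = 76 / 61805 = 0.00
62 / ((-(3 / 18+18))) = -372 / 109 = -3.41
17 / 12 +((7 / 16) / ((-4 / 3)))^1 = 1.09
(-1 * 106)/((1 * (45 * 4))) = -53/90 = -0.59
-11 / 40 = -0.28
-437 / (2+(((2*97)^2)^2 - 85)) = -437 / 1416468413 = -0.00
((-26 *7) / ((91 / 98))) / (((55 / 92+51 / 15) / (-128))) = 11540480 / 1839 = 6275.41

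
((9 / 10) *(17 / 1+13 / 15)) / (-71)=-402 / 1775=-0.23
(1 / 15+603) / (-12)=-4523 / 90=-50.26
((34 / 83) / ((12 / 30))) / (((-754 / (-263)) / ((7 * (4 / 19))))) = 312970 / 594529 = 0.53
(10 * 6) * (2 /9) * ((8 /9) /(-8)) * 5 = -200 /27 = -7.41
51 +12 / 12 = 52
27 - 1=26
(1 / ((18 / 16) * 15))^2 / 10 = 32 / 91125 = 0.00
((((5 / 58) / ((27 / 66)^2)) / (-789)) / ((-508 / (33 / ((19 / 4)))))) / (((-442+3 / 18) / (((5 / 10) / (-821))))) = 1210 / 98318452017897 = 0.00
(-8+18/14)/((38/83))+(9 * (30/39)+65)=197997/3458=57.26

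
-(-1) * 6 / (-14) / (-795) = 1 / 1855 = 0.00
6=6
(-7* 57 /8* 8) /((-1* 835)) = 399 /835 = 0.48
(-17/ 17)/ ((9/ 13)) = -13/ 9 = -1.44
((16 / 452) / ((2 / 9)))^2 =324 / 12769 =0.03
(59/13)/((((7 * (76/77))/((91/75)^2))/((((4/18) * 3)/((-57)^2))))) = 0.00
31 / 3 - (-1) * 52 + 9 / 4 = 775 / 12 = 64.58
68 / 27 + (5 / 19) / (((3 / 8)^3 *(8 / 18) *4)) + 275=143807 / 513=280.33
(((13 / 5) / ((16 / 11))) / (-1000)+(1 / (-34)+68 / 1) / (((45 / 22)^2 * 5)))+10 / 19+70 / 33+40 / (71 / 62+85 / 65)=336865328545139 / 15172446960000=22.20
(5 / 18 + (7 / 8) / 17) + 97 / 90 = 1.41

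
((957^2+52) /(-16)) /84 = -130843 /192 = -681.47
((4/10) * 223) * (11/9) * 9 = 4906/5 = 981.20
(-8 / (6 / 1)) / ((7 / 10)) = -1.90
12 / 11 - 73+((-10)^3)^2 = 10999209 / 11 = 999928.09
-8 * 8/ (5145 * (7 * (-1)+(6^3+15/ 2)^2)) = -256/ 1027873245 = -0.00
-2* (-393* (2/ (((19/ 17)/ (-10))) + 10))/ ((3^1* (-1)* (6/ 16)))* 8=838400/ 19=44126.32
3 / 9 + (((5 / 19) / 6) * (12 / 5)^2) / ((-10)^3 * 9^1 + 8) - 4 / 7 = -533963 / 2242380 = -0.24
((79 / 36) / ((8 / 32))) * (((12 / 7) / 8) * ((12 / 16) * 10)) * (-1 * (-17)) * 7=6715 / 4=1678.75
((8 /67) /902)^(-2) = 913067089 /16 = 57066693.06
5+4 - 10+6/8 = -1/4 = -0.25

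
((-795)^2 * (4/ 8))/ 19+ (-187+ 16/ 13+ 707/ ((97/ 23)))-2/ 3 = 2388248471/ 143754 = 16613.44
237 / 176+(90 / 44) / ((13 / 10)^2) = 76053 / 29744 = 2.56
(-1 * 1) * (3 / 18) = -1 / 6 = -0.17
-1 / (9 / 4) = -4 / 9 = -0.44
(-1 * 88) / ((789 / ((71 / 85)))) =-6248 / 67065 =-0.09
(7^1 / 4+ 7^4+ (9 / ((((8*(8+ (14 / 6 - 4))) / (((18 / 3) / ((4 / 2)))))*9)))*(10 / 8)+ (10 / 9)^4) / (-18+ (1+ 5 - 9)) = -9591156437 / 83770848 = -114.49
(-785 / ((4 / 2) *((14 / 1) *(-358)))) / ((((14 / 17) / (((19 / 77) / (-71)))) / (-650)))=82405375 / 383608456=0.21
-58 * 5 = -290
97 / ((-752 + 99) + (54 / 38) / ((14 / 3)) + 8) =-25802 / 171489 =-0.15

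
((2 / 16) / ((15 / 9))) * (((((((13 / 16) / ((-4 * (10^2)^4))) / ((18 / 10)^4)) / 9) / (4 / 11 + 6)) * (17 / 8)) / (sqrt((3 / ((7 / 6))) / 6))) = -2431 * sqrt(21) / 13544423424000000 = -0.00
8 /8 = 1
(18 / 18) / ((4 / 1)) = 1 / 4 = 0.25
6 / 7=0.86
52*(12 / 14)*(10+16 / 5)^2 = 7766.13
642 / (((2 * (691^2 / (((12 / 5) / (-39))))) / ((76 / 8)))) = -12198 / 31036265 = -0.00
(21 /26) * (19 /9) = 133 /78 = 1.71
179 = 179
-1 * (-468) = 468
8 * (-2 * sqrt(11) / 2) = -8 * sqrt(11) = -26.53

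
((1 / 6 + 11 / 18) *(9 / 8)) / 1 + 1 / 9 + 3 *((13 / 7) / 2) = 1901 / 504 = 3.77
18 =18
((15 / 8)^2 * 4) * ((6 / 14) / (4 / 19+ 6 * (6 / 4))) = 513 / 784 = 0.65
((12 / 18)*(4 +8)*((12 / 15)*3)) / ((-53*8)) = -12 / 265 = -0.05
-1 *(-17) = 17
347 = 347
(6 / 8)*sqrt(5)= 3*sqrt(5) / 4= 1.68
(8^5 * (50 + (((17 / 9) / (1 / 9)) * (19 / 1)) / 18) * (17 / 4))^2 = 7252214699524096 / 81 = 89533514808939.46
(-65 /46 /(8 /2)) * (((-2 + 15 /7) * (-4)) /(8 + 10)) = 65 /5796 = 0.01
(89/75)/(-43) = -0.03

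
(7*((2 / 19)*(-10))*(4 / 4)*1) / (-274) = 0.03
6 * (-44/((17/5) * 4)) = -330/17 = -19.41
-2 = -2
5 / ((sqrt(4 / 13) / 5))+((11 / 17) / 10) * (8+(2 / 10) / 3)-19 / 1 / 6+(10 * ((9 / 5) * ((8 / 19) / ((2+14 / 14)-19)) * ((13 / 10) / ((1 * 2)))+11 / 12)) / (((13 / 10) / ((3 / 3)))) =2626307 / 629850+25 * sqrt(13) / 2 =49.24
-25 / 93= -0.27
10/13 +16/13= 2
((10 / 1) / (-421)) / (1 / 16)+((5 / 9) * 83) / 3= 170395 / 11367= 14.99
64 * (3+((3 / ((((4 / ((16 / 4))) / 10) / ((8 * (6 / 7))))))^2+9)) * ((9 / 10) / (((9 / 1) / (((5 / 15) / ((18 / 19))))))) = 210184384 / 2205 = 95321.72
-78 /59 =-1.32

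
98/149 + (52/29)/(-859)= 0.66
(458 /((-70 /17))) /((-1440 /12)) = 3893 /4200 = 0.93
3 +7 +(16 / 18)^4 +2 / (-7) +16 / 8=566674 / 45927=12.34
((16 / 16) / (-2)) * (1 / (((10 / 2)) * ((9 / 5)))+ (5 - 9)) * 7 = 245 / 18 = 13.61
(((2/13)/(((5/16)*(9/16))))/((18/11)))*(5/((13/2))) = 5632/13689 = 0.41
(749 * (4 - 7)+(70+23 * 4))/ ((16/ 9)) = -18765/ 16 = -1172.81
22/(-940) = -11/470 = -0.02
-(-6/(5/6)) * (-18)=-648/5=-129.60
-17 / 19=-0.89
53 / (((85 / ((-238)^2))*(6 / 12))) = 353192 / 5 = 70638.40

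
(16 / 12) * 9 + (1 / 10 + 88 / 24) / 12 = 4433 / 360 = 12.31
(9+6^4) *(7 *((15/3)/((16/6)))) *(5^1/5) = 137025/8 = 17128.12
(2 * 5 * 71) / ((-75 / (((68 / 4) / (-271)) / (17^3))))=142 / 1174785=0.00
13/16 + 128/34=1245/272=4.58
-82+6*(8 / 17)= -1346 / 17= -79.18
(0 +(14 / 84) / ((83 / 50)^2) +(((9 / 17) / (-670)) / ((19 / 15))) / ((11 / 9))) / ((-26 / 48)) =-2360421676 / 21319133407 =-0.11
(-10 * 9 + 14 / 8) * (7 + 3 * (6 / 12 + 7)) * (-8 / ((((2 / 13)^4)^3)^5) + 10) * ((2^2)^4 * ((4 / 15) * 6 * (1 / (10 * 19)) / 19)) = 142964383376753645679690866228129596416233574197152139400582669813862187 / 10161246659254681600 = 14069571202323313739624600000000000000000000000000000.00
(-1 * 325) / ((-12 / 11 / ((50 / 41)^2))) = 2234375 / 5043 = 443.06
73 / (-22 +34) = 73 / 12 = 6.08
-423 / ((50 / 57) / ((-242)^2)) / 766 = -353009151 / 9575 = -36867.80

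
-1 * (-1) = 1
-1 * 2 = -2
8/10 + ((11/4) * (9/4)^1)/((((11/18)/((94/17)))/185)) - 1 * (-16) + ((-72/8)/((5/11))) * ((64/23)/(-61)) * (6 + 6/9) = 4951515681/477020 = 10380.10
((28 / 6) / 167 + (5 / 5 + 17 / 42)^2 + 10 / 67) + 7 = 180608105 / 19737396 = 9.15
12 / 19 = 0.63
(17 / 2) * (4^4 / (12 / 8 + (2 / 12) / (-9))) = 7344 / 5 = 1468.80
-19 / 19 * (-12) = 12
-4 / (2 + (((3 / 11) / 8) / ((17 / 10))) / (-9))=-8976 / 4483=-2.00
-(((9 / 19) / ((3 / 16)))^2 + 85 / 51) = -8717 / 1083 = -8.05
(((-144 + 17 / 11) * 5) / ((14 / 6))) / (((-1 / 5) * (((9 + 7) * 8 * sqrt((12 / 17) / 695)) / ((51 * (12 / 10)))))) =1198755 * sqrt(35445) / 9856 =22898.51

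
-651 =-651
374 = 374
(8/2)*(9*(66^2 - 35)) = 155556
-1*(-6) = 6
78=78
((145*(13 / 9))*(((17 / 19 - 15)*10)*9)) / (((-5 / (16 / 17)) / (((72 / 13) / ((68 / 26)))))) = 581967360 / 5491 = 105985.68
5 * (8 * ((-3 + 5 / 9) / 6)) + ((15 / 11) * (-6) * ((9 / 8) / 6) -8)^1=-25.83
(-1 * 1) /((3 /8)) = -8 /3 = -2.67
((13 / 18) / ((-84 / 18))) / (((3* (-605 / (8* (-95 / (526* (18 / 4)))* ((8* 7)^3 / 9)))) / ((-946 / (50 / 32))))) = 17053417472 / 52724925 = 323.44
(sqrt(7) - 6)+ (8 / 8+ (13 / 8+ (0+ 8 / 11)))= -233 / 88+ sqrt(7)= -0.00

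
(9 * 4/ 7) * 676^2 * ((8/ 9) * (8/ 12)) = 1392688.76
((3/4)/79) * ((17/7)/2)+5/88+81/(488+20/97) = 16870597/72016637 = 0.23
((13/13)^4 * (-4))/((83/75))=-300/83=-3.61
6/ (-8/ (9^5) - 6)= -177147/ 177151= -1.00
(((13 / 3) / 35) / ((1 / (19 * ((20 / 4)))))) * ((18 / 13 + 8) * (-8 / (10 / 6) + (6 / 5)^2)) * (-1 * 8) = 74176 / 25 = 2967.04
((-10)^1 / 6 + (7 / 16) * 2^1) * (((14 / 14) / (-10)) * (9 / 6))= 19 / 160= 0.12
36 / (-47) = -36 / 47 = -0.77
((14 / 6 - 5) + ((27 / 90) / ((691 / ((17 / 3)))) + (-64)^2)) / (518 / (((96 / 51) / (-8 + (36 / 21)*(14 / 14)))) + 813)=-169709702 / 38008455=-4.47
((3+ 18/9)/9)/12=5/108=0.05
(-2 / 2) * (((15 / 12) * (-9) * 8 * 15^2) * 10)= 202500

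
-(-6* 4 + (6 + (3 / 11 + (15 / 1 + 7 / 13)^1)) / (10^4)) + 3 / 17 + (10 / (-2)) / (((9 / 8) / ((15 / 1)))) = -3098969069 / 72930000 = -42.49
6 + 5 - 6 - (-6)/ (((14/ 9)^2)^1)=733/ 98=7.48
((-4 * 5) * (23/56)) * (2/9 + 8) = -4255/63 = -67.54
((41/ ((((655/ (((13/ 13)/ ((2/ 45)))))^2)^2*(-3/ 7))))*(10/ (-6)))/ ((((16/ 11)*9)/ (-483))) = -617556555/ 75391979776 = -0.01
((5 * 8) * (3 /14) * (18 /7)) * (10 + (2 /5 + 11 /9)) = 12552 /49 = 256.16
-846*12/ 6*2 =-3384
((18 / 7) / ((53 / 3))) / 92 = 27 / 17066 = 0.00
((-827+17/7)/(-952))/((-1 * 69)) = -481/38318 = -0.01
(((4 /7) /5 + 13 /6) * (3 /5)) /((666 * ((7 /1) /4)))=479 /407925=0.00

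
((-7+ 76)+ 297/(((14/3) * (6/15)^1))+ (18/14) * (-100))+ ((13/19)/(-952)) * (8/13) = 900197/9044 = 99.54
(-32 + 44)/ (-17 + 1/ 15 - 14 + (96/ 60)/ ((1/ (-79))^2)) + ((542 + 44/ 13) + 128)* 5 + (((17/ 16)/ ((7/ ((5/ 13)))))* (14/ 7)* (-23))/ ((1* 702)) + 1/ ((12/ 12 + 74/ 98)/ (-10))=275735215481491/ 82034198064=3361.22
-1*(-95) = 95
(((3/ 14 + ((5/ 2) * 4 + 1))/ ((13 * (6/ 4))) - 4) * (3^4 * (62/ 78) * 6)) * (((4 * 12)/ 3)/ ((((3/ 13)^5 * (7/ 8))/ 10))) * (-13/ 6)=1059635948800/ 1323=800934201.66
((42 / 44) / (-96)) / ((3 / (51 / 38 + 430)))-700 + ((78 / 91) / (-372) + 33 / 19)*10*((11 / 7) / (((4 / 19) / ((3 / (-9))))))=-90771705823 / 121908864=-744.59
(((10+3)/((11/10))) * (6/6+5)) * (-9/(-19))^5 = 46058220/27237089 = 1.69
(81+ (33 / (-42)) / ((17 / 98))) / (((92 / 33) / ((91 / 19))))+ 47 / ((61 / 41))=73850158 / 453169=162.96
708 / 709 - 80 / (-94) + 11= 428189 / 33323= 12.85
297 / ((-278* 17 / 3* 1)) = -0.19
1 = 1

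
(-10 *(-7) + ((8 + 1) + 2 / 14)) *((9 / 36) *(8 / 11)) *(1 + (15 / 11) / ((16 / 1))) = 52907 / 3388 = 15.62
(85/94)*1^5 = 85/94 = 0.90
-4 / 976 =-1 / 244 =-0.00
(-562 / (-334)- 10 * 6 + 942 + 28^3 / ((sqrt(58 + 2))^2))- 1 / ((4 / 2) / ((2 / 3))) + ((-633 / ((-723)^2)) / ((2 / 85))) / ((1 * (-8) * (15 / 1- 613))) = 579667898897521 / 464025371680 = 1249.22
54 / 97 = 0.56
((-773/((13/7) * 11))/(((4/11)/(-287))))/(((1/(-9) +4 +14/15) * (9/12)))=8257.48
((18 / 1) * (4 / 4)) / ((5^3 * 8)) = 9 / 500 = 0.02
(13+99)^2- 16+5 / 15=37585 / 3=12528.33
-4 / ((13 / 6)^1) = -24 / 13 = -1.85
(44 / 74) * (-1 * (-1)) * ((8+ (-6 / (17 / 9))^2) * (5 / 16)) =3.36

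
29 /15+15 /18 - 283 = -8407 /30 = -280.23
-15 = -15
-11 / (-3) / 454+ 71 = 96713 / 1362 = 71.01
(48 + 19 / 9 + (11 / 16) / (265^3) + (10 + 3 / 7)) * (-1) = -1135633756693 / 18758502000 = -60.54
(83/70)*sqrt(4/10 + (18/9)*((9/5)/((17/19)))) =83*sqrt(7990)/2975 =2.49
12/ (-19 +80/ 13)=-156/ 167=-0.93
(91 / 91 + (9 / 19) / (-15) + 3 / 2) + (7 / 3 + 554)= 318517 / 570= 558.80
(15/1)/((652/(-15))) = -225/652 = -0.35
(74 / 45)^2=5476 / 2025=2.70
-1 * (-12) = 12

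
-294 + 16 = -278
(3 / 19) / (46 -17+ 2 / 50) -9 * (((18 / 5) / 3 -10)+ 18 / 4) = 38.71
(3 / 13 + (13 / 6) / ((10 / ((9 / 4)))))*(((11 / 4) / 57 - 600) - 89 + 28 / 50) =-977034417 / 1976000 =-494.45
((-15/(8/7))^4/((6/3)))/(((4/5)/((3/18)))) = 202584375/65536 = 3091.19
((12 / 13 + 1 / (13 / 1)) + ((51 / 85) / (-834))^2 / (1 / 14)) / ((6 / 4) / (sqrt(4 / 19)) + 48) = 41218432 / 1969292925-644038* sqrt(19) / 1969292925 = 0.02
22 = 22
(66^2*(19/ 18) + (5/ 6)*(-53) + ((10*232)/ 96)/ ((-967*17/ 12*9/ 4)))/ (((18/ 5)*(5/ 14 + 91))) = 13.85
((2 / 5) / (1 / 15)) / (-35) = -6 / 35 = -0.17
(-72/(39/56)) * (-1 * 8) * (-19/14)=-1122.46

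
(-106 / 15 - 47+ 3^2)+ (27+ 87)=1034 / 15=68.93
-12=-12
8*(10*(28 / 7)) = 320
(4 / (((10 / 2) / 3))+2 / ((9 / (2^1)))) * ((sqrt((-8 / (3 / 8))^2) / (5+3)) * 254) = 260096 / 135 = 1926.64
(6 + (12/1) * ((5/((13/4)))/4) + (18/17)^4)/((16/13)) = 6445293/668168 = 9.65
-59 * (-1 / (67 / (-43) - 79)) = -0.73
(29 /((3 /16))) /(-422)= -232 /633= -0.37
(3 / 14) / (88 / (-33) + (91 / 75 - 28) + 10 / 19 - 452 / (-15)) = 475 / 2674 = 0.18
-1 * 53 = -53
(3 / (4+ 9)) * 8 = 24 / 13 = 1.85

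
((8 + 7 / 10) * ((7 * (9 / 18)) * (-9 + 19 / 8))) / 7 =-4611 / 160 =-28.82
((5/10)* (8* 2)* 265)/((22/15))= 15900/11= 1445.45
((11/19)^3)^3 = 2357947691/322687697779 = 0.01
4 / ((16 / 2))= 1 / 2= 0.50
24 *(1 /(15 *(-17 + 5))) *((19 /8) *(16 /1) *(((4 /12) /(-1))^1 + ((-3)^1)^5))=11096 /9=1232.89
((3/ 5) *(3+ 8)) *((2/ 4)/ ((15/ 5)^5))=11/ 810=0.01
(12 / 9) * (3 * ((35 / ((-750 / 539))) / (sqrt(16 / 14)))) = -3773 * sqrt(14) / 150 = -94.12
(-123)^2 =15129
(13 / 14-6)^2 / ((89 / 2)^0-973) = -0.03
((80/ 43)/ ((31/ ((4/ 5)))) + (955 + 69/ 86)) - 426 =1412581/ 2666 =529.85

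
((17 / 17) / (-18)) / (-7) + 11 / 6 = 116 / 63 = 1.84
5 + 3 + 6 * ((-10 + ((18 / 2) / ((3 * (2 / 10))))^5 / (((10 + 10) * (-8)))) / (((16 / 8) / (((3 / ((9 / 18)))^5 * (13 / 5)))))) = -288470395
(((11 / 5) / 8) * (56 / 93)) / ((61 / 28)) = 2156 / 28365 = 0.08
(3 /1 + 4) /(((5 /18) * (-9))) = -14 /5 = -2.80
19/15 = 1.27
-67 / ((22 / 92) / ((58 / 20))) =-812.53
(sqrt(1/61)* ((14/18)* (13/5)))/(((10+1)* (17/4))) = 364* sqrt(61)/513315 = 0.01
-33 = -33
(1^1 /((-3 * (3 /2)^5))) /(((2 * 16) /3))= -1 /243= -0.00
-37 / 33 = -1.12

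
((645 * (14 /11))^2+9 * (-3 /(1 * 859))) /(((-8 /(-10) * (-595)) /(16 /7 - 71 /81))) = -365783400239 /183348396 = -1995.02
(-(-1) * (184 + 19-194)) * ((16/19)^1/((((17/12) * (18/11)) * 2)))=528/323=1.63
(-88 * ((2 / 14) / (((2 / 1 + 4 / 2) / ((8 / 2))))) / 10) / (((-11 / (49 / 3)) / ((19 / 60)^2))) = 0.19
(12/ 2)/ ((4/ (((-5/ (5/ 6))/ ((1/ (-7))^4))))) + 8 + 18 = -21583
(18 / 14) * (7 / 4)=9 / 4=2.25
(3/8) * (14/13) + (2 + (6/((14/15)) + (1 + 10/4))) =4489/364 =12.33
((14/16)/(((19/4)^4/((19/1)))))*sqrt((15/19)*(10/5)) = 0.04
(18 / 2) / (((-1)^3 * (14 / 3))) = -27 / 14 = -1.93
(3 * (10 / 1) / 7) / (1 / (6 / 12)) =15 / 7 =2.14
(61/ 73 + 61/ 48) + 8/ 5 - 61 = -1003783/ 17520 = -57.29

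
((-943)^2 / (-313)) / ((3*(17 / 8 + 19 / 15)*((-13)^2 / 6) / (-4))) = 853679040 / 21529079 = 39.65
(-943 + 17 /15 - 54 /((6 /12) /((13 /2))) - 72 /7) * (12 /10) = -347372 /175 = -1984.98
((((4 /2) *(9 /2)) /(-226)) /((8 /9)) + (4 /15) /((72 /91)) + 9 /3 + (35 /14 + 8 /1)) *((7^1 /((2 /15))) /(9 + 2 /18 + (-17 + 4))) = -3366409 /18080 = -186.20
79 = 79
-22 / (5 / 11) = -242 / 5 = -48.40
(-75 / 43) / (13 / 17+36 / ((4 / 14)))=-0.01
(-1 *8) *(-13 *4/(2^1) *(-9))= -1872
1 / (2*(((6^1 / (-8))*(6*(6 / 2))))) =-1 / 27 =-0.04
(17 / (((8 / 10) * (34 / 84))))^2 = 11025 / 4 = 2756.25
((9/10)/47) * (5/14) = 9/1316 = 0.01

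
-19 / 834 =-0.02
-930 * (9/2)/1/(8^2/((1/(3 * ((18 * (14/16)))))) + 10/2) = -4185/3029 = -1.38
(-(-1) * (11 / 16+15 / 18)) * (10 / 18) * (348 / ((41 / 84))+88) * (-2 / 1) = -1498325 / 1107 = -1353.50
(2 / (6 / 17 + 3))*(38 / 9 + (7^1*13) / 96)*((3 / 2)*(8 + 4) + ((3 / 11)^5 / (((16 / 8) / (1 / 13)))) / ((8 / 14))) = 847955048461 / 15275365248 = 55.51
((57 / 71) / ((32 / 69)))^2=15468489 / 5161984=3.00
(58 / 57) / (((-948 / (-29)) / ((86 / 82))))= 36163 / 1107738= 0.03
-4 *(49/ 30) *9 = -58.80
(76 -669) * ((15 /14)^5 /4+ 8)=-10656057599 /2151296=-4953.32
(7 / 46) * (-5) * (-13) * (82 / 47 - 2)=-2730 / 1081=-2.53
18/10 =9/5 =1.80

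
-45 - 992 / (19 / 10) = -10775 / 19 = -567.11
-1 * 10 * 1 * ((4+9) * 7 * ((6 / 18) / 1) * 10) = -3033.33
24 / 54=4 / 9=0.44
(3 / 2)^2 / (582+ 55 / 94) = 423 / 109526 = 0.00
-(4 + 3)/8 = -7/8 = -0.88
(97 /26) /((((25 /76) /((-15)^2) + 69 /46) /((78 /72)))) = 5529 /2054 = 2.69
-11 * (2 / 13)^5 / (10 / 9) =-1584 / 1856465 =-0.00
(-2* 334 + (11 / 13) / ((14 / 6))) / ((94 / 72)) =-511.38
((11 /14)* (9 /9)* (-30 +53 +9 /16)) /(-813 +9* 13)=-143 /5376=-0.03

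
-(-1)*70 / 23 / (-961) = -70 / 22103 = -0.00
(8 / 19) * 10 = 80 / 19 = 4.21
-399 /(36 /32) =-1064 /3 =-354.67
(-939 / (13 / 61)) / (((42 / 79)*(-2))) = 1508347 / 364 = 4143.81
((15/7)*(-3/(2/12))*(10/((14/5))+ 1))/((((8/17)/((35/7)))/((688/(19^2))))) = -3570.49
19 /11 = 1.73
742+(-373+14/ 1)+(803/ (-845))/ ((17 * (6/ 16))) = 16498961/ 43095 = 382.85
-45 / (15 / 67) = -201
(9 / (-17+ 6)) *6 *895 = -48330 / 11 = -4393.64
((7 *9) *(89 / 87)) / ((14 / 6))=801 / 29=27.62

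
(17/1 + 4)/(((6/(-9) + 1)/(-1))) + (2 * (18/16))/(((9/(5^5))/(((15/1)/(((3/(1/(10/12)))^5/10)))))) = 1137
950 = 950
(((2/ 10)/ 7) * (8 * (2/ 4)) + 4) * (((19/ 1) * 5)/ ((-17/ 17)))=-2736/ 7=-390.86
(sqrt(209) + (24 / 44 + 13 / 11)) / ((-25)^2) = 19 / 6875 + sqrt(209) / 625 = 0.03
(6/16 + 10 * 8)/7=643/56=11.48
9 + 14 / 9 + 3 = 122 / 9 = 13.56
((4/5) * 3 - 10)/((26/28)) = -8.18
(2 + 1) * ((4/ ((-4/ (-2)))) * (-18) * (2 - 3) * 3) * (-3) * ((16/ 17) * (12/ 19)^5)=-3869835264/ 42093683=-91.93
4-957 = -953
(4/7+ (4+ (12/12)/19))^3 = 98.87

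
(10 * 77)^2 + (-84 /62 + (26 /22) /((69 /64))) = 13950338014 /23529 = 592899.74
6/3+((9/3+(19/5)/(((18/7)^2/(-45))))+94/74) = -26095/1332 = -19.59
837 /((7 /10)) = 8370 /7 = 1195.71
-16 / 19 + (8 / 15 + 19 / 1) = 5327 / 285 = 18.69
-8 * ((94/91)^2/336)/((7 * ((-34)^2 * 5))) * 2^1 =-2209/1759008615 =-0.00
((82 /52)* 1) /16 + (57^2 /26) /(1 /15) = 779801 /416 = 1874.52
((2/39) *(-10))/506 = -10/9867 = -0.00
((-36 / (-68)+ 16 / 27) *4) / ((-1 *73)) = -2060 / 33507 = -0.06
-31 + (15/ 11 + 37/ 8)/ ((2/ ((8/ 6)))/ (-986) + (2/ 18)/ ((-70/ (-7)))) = 11111113/ 18722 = 593.48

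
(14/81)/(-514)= -7/20817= -0.00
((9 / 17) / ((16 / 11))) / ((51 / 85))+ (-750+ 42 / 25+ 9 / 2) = -5053851 / 6800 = -743.21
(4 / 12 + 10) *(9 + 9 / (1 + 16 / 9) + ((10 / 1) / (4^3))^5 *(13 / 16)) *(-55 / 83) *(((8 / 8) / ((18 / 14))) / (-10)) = 392144749581739 / 60156385689600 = 6.52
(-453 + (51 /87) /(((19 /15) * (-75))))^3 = -1943914516217888768 /20910518875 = -92963475.84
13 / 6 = 2.17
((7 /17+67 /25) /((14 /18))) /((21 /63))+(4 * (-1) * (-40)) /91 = 75602 /5525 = 13.68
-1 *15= -15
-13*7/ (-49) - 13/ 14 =13/ 14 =0.93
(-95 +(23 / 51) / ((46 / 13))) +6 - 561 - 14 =-67715 / 102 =-663.87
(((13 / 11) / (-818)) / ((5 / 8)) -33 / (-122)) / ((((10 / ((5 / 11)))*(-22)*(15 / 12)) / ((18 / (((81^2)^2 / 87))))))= -21343739 / 1323571839635925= -0.00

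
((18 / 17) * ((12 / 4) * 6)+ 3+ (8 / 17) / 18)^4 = 130362526004881 / 547981281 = 237895.95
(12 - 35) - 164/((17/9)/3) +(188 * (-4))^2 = 9608749/17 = 565220.53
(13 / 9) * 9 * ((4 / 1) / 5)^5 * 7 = 93184 / 3125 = 29.82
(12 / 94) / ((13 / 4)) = 24 / 611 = 0.04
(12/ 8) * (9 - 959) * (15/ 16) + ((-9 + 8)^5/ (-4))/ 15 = -320621/ 240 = -1335.92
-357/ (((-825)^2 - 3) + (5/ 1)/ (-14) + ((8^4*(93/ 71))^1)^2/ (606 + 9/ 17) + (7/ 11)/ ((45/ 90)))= -0.00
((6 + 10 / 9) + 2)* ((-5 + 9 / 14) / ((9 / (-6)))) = 5002 / 189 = 26.47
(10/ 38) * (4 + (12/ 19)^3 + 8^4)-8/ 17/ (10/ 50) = 2385295540/ 2215457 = 1076.66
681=681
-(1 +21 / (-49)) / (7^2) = -0.01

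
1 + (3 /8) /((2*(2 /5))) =47 /32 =1.47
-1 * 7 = -7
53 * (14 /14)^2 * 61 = 3233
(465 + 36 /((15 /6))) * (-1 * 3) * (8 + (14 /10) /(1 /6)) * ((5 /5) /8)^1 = -294831 /100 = -2948.31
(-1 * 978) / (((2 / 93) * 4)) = -11369.25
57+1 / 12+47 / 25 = 17689 / 300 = 58.96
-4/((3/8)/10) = -320/3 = -106.67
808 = 808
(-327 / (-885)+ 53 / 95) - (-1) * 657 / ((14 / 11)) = 40580107 / 78470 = 517.14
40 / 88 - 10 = -105 / 11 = -9.55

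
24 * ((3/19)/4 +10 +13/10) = 25854/95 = 272.15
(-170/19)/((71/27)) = -4590/1349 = -3.40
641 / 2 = 320.50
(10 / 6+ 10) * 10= 350 / 3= 116.67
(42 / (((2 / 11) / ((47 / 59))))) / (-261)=-3619 / 5133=-0.71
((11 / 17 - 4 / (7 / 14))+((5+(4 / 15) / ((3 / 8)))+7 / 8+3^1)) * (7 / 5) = 3.13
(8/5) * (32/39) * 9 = 768/65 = 11.82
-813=-813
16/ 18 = 8/ 9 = 0.89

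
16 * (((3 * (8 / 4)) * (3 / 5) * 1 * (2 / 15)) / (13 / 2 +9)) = 384 / 775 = 0.50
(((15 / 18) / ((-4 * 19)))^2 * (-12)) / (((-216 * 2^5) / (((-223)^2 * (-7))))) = -8702575 / 119771136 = -0.07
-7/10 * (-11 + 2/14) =7.60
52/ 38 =26/ 19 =1.37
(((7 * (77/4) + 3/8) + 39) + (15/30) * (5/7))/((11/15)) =146565/616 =237.93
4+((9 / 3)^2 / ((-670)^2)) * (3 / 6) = 3591209 / 897800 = 4.00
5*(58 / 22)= 145 / 11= 13.18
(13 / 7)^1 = 13 / 7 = 1.86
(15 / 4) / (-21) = -5 / 28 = -0.18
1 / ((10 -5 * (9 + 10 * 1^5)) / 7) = -7 / 85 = -0.08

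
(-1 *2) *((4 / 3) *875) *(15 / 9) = -35000 / 9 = -3888.89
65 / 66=0.98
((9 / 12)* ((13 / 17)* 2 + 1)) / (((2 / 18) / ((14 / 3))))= 2709 / 34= 79.68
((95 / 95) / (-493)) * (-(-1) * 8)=-8 / 493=-0.02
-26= -26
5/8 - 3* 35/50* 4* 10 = -667/8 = -83.38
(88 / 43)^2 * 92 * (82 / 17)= 58420736 / 31433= 1858.58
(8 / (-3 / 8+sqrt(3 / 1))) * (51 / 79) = 3264 / 4819+8704 * sqrt(3) / 4819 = 3.81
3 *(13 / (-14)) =-39 / 14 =-2.79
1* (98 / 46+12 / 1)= 325 / 23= 14.13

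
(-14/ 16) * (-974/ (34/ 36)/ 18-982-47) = 129269/ 136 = 950.51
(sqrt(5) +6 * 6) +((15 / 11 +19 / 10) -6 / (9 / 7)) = sqrt(5) +11417 / 330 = 36.83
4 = 4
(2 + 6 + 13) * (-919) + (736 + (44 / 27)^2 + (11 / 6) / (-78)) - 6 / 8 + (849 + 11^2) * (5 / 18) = -346700377 / 18954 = -18291.67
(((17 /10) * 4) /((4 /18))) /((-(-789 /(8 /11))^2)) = -1088 /41847245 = -0.00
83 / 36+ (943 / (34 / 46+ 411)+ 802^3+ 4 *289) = 87931922014847 / 170460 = 515850768.60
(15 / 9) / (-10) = -1 / 6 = -0.17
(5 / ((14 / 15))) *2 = 75 / 7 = 10.71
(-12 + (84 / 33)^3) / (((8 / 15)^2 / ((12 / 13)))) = 77625 / 5324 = 14.58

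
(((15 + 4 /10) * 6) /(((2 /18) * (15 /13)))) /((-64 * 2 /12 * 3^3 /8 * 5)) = -1001 /250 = -4.00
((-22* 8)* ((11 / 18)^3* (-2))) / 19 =58564 / 13851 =4.23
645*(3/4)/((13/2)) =74.42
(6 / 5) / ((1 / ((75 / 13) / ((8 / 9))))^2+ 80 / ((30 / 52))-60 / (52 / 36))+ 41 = 11800137589 / 287721554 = 41.01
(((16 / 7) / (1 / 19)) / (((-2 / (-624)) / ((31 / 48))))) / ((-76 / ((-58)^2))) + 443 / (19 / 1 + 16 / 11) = -610027289 / 1575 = -387318.91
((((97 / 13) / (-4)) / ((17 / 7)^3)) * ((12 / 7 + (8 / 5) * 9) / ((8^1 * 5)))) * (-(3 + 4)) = 4691211 / 12773800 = 0.37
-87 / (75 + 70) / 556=-3 / 2780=-0.00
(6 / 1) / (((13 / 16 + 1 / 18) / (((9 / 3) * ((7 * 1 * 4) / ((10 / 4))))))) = 145152 / 625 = 232.24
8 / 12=2 / 3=0.67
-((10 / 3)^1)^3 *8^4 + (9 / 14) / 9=-57343973 / 378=-151703.63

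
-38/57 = -2/3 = -0.67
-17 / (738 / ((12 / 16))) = -17 / 984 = -0.02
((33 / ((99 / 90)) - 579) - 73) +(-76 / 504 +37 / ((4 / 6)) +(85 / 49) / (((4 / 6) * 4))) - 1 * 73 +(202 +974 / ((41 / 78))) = 204817999 / 144648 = 1415.98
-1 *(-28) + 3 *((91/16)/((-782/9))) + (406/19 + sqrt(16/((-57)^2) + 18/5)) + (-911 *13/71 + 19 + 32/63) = -104339632771/1063357344 + sqrt(292810)/285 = -96.22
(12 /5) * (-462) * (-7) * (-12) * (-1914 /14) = 63667296 /5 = 12733459.20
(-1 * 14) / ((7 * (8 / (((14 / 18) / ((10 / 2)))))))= -0.04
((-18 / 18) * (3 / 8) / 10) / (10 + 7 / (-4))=-1 / 220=-0.00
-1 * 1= -1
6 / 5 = 1.20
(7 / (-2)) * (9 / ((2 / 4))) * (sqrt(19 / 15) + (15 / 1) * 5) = -4795.90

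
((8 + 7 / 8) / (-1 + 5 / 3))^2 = 45369 / 256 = 177.22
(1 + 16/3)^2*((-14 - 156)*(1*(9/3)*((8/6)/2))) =-122740/9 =-13637.78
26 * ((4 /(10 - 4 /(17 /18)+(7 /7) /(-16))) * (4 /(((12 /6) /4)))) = 226304 /1551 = 145.91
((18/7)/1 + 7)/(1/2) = 134/7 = 19.14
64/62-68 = -2076/31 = -66.97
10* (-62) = -620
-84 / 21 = -4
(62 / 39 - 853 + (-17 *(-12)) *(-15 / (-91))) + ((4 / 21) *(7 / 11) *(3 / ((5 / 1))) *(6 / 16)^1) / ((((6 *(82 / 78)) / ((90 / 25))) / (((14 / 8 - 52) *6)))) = -10126581769 / 12312300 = -822.48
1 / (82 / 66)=33 / 41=0.80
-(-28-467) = 495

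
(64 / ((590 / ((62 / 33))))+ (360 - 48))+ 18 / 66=3041959 / 9735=312.48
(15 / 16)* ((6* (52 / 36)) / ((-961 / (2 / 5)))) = -13 / 3844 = -0.00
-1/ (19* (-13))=1/ 247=0.00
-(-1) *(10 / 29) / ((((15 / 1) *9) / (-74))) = -0.19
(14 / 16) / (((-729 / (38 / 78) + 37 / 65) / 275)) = -2377375 / 14778496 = -0.16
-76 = -76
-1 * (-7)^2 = -49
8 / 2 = 4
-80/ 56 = -10/ 7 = -1.43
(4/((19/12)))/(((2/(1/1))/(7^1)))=168/19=8.84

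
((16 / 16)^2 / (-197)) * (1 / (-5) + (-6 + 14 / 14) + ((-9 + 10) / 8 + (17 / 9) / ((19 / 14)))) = 25193 / 1347480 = 0.02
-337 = -337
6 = 6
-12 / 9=-4 / 3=-1.33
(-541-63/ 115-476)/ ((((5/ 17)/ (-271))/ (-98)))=-52831988748/ 575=-91881719.56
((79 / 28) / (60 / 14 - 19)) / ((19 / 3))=-237 / 7828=-0.03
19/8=2.38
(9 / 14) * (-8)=-36 / 7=-5.14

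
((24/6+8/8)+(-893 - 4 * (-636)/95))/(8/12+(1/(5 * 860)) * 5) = -42217056/32737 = -1289.58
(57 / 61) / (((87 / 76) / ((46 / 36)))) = 16606 / 15921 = 1.04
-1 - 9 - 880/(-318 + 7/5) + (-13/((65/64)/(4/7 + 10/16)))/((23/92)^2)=-13975858/55405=-252.25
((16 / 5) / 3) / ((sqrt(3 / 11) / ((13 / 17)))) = 208 * sqrt(33) / 765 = 1.56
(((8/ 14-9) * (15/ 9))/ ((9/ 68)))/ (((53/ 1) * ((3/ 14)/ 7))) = -280840/ 4293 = -65.42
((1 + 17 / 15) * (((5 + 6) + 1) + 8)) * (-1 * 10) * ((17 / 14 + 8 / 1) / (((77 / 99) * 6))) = -842.45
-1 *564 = -564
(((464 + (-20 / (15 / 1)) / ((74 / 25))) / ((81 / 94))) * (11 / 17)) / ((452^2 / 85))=66504295 / 459224316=0.14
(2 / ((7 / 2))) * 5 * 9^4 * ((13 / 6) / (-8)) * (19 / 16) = -2700945 / 448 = -6028.90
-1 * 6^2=-36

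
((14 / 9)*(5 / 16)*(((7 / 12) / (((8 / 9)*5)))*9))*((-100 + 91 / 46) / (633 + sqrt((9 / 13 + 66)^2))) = -0.08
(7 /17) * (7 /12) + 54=11065 /204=54.24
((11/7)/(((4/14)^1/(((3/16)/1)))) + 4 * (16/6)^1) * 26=14599/48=304.15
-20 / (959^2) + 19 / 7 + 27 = 27327644 / 919681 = 29.71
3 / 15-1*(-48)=241 / 5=48.20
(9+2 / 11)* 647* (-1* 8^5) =-2141290496 / 11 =-194662772.36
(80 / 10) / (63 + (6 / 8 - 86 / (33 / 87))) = -352 / 7171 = -0.05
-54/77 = -0.70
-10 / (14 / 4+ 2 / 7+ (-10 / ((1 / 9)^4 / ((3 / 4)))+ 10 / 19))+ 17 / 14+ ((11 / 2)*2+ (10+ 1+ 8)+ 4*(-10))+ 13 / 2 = -52347537 / 22904084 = -2.29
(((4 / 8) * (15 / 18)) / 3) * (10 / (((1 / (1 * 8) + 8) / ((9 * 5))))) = 100 / 13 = 7.69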